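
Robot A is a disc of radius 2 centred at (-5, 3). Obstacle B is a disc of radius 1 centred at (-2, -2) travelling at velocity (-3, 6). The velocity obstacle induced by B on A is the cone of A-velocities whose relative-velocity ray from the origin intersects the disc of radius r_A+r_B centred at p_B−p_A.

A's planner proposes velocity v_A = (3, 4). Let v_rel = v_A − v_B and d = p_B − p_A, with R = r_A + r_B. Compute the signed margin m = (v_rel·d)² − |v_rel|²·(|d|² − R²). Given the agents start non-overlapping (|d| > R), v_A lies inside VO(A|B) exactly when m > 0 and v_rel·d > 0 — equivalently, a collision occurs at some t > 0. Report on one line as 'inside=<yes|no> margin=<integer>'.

d = (3, -5),  |d|² = 34;  R = 2+1 = 3,  c = 34−3² = 25
v_rel = (6, -2),  |v_rel|² = 40;  v_rel·d = (6)·(3) + (-2)·(-5) = 28
40·t² − 56·t + 25 = 0  ⇒  m = 28² − 40·25 = -216
m = -216 < 0,  v_rel·d = 28 > 0  ⇒  outside

inside=no margin=-216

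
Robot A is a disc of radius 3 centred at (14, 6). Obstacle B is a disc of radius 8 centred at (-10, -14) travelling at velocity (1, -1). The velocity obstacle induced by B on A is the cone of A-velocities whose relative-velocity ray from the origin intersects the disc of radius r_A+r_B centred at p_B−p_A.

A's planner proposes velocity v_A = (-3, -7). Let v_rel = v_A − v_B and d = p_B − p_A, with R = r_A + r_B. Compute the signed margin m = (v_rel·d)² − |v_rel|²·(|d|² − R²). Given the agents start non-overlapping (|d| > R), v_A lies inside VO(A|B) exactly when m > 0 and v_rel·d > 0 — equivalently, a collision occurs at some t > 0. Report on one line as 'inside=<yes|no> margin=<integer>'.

d = (-24, -20),  |d|² = 976;  R = 3+8 = 11,  c = 976−11² = 855
v_rel = (-4, -6),  |v_rel|² = 52;  v_rel·d = (-4)·(-24) + (-6)·(-20) = 216
52·t² − 432·t + 855 = 0  ⇒  m = 216² − 52·855 = 2196
m = 2196 > 0,  v_rel·d = 216 > 0  ⇒  inside

inside=yes margin=2196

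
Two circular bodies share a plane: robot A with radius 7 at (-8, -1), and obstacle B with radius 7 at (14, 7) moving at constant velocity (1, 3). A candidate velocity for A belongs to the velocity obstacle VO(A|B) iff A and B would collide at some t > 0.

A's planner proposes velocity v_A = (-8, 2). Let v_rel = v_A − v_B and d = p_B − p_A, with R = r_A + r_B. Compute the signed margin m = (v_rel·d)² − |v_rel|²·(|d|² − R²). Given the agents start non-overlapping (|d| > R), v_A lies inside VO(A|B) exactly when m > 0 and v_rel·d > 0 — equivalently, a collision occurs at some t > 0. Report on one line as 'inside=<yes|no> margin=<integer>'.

d = (22, 8),  |d|² = 548;  R = 7+7 = 14,  c = 548−14² = 352
v_rel = (-9, -1),  |v_rel|² = 82;  v_rel·d = (-9)·(22) + (-1)·(8) = -206
82·t² + 412·t + 352 = 0  ⇒  m = (-206)² − 82·352 = 13572
m = 13572 > 0,  v_rel·d = -206 < 0  ⇒  outside

inside=no margin=13572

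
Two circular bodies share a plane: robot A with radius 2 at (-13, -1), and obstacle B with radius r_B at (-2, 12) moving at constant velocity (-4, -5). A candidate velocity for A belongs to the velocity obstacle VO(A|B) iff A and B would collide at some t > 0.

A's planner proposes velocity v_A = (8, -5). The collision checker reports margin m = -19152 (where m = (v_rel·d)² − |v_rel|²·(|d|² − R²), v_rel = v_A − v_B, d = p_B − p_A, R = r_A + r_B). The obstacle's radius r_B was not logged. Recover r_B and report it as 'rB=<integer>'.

m = -19152
d = (11, 13);  v_rel = (12, 0),  |v_rel|² = 144
v_rel×d = (12)·(13) − (0)·(11) = 156
since m = R²·144 − 156²:  R² = (24336 + -19152) / 144 = 36
R = √36 = 6  ⇒  r_B = 6 − 2 = 4

rB=4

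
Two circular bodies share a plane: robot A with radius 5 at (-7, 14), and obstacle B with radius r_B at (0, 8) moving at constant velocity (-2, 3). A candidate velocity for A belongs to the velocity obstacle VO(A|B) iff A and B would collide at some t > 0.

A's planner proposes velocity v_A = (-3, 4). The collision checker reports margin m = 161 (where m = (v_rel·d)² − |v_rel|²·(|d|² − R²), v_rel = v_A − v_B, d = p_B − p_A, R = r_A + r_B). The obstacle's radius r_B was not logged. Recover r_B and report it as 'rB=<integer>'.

m = 161
d = (7, -6);  v_rel = (-1, 1),  |v_rel|² = 2
v_rel×d = (-1)·(-6) − (1)·(7) = -1
since m = R²·2 − (-1)²:  R² = (1 + 161) / 2 = 81
R = √81 = 9  ⇒  r_B = 9 − 5 = 4

rB=4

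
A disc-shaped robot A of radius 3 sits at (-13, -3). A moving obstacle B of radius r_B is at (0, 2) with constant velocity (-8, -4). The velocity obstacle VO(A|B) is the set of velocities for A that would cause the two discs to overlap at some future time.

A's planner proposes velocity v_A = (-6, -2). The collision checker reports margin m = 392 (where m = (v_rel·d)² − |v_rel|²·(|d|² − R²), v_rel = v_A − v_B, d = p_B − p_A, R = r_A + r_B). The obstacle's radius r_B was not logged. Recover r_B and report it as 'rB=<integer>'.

m = 392
d = (13, 5);  v_rel = (2, 2),  |v_rel|² = 8
v_rel×d = (2)·(5) − (2)·(13) = -16
since m = R²·8 − (-16)²:  R² = (256 + 392) / 8 = 81
R = √81 = 9  ⇒  r_B = 9 − 3 = 6

rB=6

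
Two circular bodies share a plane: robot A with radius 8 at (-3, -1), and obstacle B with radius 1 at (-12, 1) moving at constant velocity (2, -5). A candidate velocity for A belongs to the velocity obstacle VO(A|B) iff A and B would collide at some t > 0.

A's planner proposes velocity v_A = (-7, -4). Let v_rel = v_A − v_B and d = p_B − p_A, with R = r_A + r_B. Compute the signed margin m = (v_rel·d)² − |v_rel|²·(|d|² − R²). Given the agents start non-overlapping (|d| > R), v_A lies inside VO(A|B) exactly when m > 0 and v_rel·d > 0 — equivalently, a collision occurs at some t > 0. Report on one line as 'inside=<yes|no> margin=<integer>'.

d = (-9, 2),  |d|² = 85;  R = 8+1 = 9,  c = 85−9² = 4
v_rel = (-9, 1),  |v_rel|² = 82;  v_rel·d = (-9)·(-9) + (1)·(2) = 83
82·t² − 166·t + 4 = 0  ⇒  m = 83² − 82·4 = 6561
m = 6561 > 0,  v_rel·d = 83 > 0  ⇒  inside

inside=yes margin=6561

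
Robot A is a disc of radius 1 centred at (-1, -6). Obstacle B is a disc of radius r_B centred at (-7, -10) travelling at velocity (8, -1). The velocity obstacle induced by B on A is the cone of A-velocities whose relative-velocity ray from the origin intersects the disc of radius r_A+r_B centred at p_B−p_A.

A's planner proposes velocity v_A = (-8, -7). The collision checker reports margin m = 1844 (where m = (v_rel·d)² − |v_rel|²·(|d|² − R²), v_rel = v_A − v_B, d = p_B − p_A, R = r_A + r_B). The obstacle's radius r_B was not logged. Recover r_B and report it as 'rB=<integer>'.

m = 1844
d = (-6, -4);  v_rel = (-16, -6),  |v_rel|² = 292
v_rel×d = (-16)·(-4) − (-6)·(-6) = 28
since m = R²·292 − 28²:  R² = (784 + 1844) / 292 = 9
R = √9 = 3  ⇒  r_B = 3 − 1 = 2

rB=2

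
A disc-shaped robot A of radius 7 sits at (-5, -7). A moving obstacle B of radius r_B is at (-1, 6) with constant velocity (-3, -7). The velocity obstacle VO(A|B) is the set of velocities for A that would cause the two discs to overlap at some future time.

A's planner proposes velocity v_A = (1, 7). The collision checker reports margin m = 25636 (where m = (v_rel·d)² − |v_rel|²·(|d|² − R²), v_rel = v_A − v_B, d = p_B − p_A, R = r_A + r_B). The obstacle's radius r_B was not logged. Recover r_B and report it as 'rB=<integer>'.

m = 25636
d = (4, 13);  v_rel = (4, 14),  |v_rel|² = 212
v_rel×d = (4)·(13) − (14)·(4) = -4
since m = R²·212 − (-4)²:  R² = (16 + 25636) / 212 = 121
R = √121 = 11  ⇒  r_B = 11 − 7 = 4

rB=4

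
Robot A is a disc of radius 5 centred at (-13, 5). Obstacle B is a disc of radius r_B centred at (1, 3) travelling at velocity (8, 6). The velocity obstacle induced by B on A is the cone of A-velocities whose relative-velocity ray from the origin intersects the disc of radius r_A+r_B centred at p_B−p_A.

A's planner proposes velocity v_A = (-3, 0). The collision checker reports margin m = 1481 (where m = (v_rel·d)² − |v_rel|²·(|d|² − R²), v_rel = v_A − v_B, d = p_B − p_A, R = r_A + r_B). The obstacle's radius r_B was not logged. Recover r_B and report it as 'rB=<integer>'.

m = 1481
d = (14, -2);  v_rel = (-11, -6),  |v_rel|² = 157
v_rel×d = (-11)·(-2) − (-6)·(14) = 106
since m = R²·157 − 106²:  R² = (11236 + 1481) / 157 = 81
R = √81 = 9  ⇒  r_B = 9 − 5 = 4

rB=4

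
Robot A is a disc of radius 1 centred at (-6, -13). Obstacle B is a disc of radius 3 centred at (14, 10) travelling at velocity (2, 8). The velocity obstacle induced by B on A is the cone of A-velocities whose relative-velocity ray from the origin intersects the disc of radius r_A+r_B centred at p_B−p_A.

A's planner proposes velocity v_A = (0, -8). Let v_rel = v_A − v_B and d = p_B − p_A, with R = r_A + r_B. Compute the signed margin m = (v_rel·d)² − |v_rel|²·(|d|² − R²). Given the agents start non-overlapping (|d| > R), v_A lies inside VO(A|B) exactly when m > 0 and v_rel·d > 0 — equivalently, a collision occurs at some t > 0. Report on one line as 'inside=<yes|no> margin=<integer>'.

d = (20, 23),  |d|² = 929;  R = 1+3 = 4,  c = 929−4² = 913
v_rel = (-2, -16),  |v_rel|² = 260;  v_rel·d = (-2)·(20) + (-16)·(23) = -408
260·t² + 816·t + 913 = 0  ⇒  m = (-408)² − 260·913 = -70916
m = -70916 < 0,  v_rel·d = -408 < 0  ⇒  outside

inside=no margin=-70916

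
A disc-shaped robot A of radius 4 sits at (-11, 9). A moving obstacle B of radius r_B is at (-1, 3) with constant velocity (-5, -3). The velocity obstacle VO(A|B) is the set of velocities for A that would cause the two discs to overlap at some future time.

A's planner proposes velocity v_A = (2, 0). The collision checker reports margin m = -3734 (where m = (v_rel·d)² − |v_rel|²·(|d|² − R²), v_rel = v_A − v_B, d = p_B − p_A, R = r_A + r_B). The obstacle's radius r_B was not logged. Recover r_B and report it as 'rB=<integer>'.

m = -3734
d = (10, -6);  v_rel = (7, 3),  |v_rel|² = 58
v_rel×d = (7)·(-6) − (3)·(10) = -72
since m = R²·58 − (-72)²:  R² = (5184 + -3734) / 58 = 25
R = √25 = 5  ⇒  r_B = 5 − 4 = 1

rB=1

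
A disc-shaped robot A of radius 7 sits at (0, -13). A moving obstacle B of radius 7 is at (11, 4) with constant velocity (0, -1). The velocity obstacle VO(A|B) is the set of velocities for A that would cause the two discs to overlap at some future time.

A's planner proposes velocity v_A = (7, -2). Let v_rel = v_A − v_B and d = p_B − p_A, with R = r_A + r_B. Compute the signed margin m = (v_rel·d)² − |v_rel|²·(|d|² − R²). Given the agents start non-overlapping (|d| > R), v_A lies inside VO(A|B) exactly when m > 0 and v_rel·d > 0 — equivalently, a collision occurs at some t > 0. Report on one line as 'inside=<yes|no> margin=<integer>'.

d = (11, 17),  |d|² = 410;  R = 7+7 = 14,  c = 410−14² = 214
v_rel = (7, -1),  |v_rel|² = 50;  v_rel·d = (7)·(11) + (-1)·(17) = 60
50·t² − 120·t + 214 = 0  ⇒  m = 60² − 50·214 = -7100
m = -7100 < 0,  v_rel·d = 60 > 0  ⇒  outside

inside=no margin=-7100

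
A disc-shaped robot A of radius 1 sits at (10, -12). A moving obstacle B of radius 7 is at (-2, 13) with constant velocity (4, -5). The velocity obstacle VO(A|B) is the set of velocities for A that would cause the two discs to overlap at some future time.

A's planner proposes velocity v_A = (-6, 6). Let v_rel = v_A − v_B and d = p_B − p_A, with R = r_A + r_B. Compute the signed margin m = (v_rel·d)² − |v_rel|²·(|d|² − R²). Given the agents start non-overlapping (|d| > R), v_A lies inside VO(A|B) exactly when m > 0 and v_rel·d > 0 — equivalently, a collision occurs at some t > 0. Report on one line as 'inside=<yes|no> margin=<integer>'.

d = (-12, 25),  |d|² = 769;  R = 1+7 = 8,  c = 769−8² = 705
v_rel = (-10, 11),  |v_rel|² = 221;  v_rel·d = (-10)·(-12) + (11)·(25) = 395
221·t² − 790·t + 705 = 0  ⇒  m = 395² − 221·705 = 220
m = 220 > 0,  v_rel·d = 395 > 0  ⇒  inside

inside=yes margin=220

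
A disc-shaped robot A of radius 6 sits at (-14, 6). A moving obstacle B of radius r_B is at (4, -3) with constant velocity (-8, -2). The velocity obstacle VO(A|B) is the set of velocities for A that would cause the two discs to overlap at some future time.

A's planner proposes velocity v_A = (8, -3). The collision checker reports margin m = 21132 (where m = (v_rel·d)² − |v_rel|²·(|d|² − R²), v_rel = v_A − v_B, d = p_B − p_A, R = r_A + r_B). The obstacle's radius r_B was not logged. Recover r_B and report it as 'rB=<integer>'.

m = 21132
d = (18, -9);  v_rel = (16, -1),  |v_rel|² = 257
v_rel×d = (16)·(-9) − (-1)·(18) = -126
since m = R²·257 − (-126)²:  R² = (15876 + 21132) / 257 = 144
R = √144 = 12  ⇒  r_B = 12 − 6 = 6

rB=6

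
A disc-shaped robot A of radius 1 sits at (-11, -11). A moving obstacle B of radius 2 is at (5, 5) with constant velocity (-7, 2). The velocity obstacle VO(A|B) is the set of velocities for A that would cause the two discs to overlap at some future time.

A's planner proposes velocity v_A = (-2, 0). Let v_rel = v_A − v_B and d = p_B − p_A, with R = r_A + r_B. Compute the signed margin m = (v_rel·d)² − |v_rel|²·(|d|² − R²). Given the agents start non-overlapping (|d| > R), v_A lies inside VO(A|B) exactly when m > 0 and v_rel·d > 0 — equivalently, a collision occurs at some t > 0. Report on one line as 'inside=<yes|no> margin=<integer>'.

d = (16, 16),  |d|² = 512;  R = 1+2 = 3,  c = 512−3² = 503
v_rel = (5, -2),  |v_rel|² = 29;  v_rel·d = (5)·(16) + (-2)·(16) = 48
29·t² − 96·t + 503 = 0  ⇒  m = 48² − 29·503 = -12283
m = -12283 < 0,  v_rel·d = 48 > 0  ⇒  outside

inside=no margin=-12283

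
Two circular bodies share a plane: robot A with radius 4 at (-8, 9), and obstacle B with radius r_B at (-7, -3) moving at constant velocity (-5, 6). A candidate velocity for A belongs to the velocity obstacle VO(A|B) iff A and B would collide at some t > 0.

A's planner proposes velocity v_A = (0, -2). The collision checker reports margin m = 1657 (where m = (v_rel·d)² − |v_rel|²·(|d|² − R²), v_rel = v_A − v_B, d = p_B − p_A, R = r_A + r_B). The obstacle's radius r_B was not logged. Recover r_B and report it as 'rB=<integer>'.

m = 1657
d = (1, -12);  v_rel = (5, -8),  |v_rel|² = 89
v_rel×d = (5)·(-12) − (-8)·(1) = -52
since m = R²·89 − (-52)²:  R² = (2704 + 1657) / 89 = 49
R = √49 = 7  ⇒  r_B = 7 − 4 = 3

rB=3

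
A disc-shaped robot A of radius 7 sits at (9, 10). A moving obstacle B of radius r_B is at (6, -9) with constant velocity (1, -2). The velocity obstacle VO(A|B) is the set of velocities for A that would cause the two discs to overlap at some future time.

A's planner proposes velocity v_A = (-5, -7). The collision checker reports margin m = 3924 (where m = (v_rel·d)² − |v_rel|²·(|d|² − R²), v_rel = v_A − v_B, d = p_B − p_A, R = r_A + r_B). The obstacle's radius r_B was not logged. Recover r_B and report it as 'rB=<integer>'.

m = 3924
d = (-3, -19);  v_rel = (-6, -5),  |v_rel|² = 61
v_rel×d = (-6)·(-19) − (-5)·(-3) = 99
since m = R²·61 − 99²:  R² = (9801 + 3924) / 61 = 225
R = √225 = 15  ⇒  r_B = 15 − 7 = 8

rB=8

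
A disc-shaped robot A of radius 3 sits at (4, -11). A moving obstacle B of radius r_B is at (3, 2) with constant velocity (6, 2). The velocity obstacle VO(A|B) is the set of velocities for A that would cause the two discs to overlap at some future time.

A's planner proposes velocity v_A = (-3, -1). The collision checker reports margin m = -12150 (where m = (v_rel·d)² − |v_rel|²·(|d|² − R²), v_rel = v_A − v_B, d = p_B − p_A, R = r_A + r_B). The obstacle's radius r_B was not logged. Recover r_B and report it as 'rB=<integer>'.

m = -12150
d = (-1, 13);  v_rel = (-9, -3),  |v_rel|² = 90
v_rel×d = (-9)·(13) − (-3)·(-1) = -120
since m = R²·90 − (-120)²:  R² = (14400 + -12150) / 90 = 25
R = √25 = 5  ⇒  r_B = 5 − 3 = 2

rB=2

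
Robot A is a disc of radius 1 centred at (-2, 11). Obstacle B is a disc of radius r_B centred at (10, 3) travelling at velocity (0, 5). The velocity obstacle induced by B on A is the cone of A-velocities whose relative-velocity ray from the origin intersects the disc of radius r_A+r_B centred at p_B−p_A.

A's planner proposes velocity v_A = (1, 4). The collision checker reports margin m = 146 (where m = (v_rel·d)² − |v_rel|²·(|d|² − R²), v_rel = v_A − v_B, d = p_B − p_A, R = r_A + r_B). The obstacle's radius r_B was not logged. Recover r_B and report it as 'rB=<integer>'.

m = 146
d = (12, -8);  v_rel = (1, -1),  |v_rel|² = 2
v_rel×d = (1)·(-8) − (-1)·(12) = 4
since m = R²·2 − 4²:  R² = (16 + 146) / 2 = 81
R = √81 = 9  ⇒  r_B = 9 − 1 = 8

rB=8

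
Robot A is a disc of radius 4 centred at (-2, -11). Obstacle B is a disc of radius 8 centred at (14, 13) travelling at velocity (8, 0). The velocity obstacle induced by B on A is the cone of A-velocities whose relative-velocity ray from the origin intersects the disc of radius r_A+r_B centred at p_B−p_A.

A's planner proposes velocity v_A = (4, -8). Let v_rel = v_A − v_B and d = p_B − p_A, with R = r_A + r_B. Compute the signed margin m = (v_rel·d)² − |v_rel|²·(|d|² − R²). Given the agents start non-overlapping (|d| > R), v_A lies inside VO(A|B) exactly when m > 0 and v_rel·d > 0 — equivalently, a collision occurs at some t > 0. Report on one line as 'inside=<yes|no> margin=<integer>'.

d = (16, 24),  |d|² = 832;  R = 4+8 = 12,  c = 832−12² = 688
v_rel = (-4, -8),  |v_rel|² = 80;  v_rel·d = (-4)·(16) + (-8)·(24) = -256
80·t² + 512·t + 688 = 0  ⇒  m = (-256)² − 80·688 = 10496
m = 10496 > 0,  v_rel·d = -256 < 0  ⇒  outside

inside=no margin=10496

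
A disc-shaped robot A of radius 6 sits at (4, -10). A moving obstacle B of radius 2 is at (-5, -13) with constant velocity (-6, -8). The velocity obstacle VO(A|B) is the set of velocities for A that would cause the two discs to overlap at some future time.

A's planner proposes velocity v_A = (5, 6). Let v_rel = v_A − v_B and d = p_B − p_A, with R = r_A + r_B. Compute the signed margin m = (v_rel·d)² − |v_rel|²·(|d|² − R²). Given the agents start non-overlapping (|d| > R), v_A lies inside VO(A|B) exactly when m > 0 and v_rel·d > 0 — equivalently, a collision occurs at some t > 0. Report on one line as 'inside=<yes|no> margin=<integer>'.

d = (-9, -3),  |d|² = 90;  R = 6+2 = 8,  c = 90−8² = 26
v_rel = (11, 14),  |v_rel|² = 317;  v_rel·d = (11)·(-9) + (14)·(-3) = -141
317·t² + 282·t + 26 = 0  ⇒  m = (-141)² − 317·26 = 11639
m = 11639 > 0,  v_rel·d = -141 < 0  ⇒  outside

inside=no margin=11639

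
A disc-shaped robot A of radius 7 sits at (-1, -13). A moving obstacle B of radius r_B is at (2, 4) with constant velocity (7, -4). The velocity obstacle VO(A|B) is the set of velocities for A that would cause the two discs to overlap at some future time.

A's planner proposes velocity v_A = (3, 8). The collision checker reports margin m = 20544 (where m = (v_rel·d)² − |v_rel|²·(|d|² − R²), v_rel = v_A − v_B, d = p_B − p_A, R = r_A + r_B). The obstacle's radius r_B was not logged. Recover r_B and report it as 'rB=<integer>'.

m = 20544
d = (3, 17);  v_rel = (-4, 12),  |v_rel|² = 160
v_rel×d = (-4)·(17) − (12)·(3) = -104
since m = R²·160 − (-104)²:  R² = (10816 + 20544) / 160 = 196
R = √196 = 14  ⇒  r_B = 14 − 7 = 7

rB=7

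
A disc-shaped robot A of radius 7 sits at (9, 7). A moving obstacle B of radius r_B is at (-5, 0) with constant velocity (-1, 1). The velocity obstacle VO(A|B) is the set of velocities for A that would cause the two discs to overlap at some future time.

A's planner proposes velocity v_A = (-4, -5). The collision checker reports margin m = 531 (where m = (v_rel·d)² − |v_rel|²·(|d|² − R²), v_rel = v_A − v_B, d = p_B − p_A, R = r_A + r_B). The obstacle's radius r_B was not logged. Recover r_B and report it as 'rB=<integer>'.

m = 531
d = (-14, -7);  v_rel = (-3, -6),  |v_rel|² = 45
v_rel×d = (-3)·(-7) − (-6)·(-14) = -63
since m = R²·45 − (-63)²:  R² = (3969 + 531) / 45 = 100
R = √100 = 10  ⇒  r_B = 10 − 7 = 3

rB=3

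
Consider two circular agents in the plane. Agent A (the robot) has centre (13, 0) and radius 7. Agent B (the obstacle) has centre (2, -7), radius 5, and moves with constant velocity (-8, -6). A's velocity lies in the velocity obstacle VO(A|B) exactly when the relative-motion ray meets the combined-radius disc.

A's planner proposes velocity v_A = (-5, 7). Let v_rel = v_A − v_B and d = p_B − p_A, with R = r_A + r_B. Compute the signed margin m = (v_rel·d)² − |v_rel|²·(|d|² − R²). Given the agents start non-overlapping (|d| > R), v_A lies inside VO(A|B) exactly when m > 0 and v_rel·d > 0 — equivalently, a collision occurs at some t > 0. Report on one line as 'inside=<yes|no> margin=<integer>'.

d = (-11, -7),  |d|² = 170;  R = 7+5 = 12,  c = 170−12² = 26
v_rel = (3, 13),  |v_rel|² = 178;  v_rel·d = (3)·(-11) + (13)·(-7) = -124
178·t² + 248·t + 26 = 0  ⇒  m = (-124)² − 178·26 = 10748
m = 10748 > 0,  v_rel·d = -124 < 0  ⇒  outside

inside=no margin=10748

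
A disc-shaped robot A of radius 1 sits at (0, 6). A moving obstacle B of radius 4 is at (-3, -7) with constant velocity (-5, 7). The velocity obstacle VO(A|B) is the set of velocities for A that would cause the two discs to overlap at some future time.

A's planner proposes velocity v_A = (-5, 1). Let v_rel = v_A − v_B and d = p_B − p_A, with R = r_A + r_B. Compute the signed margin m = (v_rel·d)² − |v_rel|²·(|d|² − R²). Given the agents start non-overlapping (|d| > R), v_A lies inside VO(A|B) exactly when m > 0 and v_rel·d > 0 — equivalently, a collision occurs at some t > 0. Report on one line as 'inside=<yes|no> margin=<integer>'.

d = (-3, -13),  |d|² = 178;  R = 1+4 = 5,  c = 178−5² = 153
v_rel = (0, -6),  |v_rel|² = 36;  v_rel·d = (0)·(-3) + (-6)·(-13) = 78
36·t² − 156·t + 153 = 0  ⇒  m = 78² − 36·153 = 576
m = 576 > 0,  v_rel·d = 78 > 0  ⇒  inside

inside=yes margin=576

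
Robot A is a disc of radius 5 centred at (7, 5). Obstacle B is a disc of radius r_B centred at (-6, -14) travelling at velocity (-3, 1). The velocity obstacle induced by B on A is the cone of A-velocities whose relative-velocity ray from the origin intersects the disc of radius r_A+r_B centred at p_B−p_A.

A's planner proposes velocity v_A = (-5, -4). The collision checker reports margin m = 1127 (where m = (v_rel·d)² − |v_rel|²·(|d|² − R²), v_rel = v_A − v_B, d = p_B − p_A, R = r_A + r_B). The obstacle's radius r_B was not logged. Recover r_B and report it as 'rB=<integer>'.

m = 1127
d = (-13, -19);  v_rel = (-2, -5),  |v_rel|² = 29
v_rel×d = (-2)·(-19) − (-5)·(-13) = -27
since m = R²·29 − (-27)²:  R² = (729 + 1127) / 29 = 64
R = √64 = 8  ⇒  r_B = 8 − 5 = 3

rB=3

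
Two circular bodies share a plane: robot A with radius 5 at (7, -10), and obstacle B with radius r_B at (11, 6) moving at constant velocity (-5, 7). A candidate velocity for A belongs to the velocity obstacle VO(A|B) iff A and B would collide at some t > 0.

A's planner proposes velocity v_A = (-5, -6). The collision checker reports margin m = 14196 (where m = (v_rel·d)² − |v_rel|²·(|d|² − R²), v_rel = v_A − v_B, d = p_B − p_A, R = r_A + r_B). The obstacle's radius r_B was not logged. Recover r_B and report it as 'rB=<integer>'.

m = 14196
d = (4, 16);  v_rel = (0, -13),  |v_rel|² = 169
v_rel×d = (0)·(16) − (-13)·(4) = 52
since m = R²·169 − 52²:  R² = (2704 + 14196) / 169 = 100
R = √100 = 10  ⇒  r_B = 10 − 5 = 5

rB=5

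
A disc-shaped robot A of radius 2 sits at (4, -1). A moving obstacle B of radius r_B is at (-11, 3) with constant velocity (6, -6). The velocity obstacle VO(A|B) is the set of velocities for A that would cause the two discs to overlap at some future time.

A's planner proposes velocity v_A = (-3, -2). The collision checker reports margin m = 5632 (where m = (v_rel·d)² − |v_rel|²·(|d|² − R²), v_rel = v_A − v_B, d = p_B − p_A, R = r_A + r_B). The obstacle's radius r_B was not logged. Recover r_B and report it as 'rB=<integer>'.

m = 5632
d = (-15, 4);  v_rel = (-9, 4),  |v_rel|² = 97
v_rel×d = (-9)·(4) − (4)·(-15) = 24
since m = R²·97 − 24²:  R² = (576 + 5632) / 97 = 64
R = √64 = 8  ⇒  r_B = 8 − 2 = 6

rB=6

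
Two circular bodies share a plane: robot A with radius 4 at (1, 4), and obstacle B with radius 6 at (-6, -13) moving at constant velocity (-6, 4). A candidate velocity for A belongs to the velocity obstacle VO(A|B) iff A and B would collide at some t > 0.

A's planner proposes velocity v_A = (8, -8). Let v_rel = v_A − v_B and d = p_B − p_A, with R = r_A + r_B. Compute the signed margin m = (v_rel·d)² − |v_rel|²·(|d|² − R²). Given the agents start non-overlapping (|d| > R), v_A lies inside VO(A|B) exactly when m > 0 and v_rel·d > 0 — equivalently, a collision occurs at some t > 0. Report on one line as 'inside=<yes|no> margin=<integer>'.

d = (-7, -17),  |d|² = 338;  R = 4+6 = 10,  c = 338−10² = 238
v_rel = (14, -12),  |v_rel|² = 340;  v_rel·d = (14)·(-7) + (-12)·(-17) = 106
340·t² − 212·t + 238 = 0  ⇒  m = 106² − 340·238 = -69684
m = -69684 < 0,  v_rel·d = 106 > 0  ⇒  outside

inside=no margin=-69684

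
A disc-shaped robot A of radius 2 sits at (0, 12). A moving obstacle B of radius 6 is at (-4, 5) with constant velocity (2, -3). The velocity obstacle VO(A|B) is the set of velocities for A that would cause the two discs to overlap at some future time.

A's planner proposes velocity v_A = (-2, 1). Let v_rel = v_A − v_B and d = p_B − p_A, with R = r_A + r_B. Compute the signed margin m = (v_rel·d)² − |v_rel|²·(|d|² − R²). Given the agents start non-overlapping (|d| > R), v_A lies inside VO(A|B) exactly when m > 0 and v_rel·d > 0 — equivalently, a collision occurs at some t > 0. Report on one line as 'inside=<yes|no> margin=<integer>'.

d = (-4, -7),  |d|² = 65;  R = 2+6 = 8,  c = 65−8² = 1
v_rel = (-4, 4),  |v_rel|² = 32;  v_rel·d = (-4)·(-4) + (4)·(-7) = -12
32·t² + 24·t + 1 = 0  ⇒  m = (-12)² − 32·1 = 112
m = 112 > 0,  v_rel·d = -12 < 0  ⇒  outside

inside=no margin=112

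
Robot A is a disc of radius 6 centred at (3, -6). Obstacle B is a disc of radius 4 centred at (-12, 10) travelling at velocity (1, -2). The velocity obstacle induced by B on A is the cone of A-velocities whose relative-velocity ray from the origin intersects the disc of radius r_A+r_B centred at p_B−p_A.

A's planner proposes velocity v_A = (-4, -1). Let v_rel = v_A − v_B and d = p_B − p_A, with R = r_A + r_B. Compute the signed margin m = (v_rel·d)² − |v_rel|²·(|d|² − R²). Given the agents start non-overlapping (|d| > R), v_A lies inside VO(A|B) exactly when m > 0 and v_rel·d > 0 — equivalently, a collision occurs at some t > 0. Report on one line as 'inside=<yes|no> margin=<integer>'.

d = (-15, 16),  |d|² = 481;  R = 6+4 = 10,  c = 481−10² = 381
v_rel = (-5, 1),  |v_rel|² = 26;  v_rel·d = (-5)·(-15) + (1)·(16) = 91
26·t² − 182·t + 381 = 0  ⇒  m = 91² − 26·381 = -1625
m = -1625 < 0,  v_rel·d = 91 > 0  ⇒  outside

inside=no margin=-1625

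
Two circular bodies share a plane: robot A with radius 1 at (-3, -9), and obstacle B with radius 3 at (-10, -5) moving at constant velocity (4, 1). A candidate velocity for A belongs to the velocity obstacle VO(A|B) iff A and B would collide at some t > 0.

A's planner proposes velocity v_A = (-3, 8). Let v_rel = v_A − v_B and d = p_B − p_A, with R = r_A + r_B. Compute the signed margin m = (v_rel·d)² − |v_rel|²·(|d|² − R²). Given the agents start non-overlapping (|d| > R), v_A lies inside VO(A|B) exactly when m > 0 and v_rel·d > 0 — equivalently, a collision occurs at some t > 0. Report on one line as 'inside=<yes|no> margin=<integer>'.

d = (-7, 4),  |d|² = 65;  R = 1+3 = 4,  c = 65−4² = 49
v_rel = (-7, 7),  |v_rel|² = 98;  v_rel·d = (-7)·(-7) + (7)·(4) = 77
98·t² − 154·t + 49 = 0  ⇒  m = 77² − 98·49 = 1127
m = 1127 > 0,  v_rel·d = 77 > 0  ⇒  inside

inside=yes margin=1127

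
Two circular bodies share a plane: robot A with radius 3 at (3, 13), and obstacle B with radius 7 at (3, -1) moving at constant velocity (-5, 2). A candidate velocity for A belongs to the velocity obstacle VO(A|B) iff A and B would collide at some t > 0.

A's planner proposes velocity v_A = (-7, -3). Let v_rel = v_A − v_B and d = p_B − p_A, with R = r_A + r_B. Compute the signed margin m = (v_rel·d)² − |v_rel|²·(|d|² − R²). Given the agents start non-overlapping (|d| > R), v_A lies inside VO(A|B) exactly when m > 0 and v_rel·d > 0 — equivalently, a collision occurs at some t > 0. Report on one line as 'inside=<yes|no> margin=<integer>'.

d = (0, -14),  |d|² = 196;  R = 3+7 = 10,  c = 196−10² = 96
v_rel = (-2, -5),  |v_rel|² = 29;  v_rel·d = (-2)·(0) + (-5)·(-14) = 70
29·t² − 140·t + 96 = 0  ⇒  m = 70² − 29·96 = 2116
m = 2116 > 0,  v_rel·d = 70 > 0  ⇒  inside

inside=yes margin=2116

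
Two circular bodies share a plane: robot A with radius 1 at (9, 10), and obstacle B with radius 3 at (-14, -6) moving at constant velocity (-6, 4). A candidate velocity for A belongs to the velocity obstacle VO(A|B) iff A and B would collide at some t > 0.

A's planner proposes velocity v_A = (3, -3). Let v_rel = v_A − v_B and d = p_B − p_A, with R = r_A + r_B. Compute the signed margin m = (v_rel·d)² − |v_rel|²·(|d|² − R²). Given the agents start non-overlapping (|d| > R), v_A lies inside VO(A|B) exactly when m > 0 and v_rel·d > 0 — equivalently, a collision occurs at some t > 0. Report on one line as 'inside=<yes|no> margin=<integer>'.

d = (-23, -16),  |d|² = 785;  R = 1+3 = 4,  c = 785−4² = 769
v_rel = (9, -7),  |v_rel|² = 130;  v_rel·d = (9)·(-23) + (-7)·(-16) = -95
130·t² + 190·t + 769 = 0  ⇒  m = (-95)² − 130·769 = -90945
m = -90945 < 0,  v_rel·d = -95 < 0  ⇒  outside

inside=no margin=-90945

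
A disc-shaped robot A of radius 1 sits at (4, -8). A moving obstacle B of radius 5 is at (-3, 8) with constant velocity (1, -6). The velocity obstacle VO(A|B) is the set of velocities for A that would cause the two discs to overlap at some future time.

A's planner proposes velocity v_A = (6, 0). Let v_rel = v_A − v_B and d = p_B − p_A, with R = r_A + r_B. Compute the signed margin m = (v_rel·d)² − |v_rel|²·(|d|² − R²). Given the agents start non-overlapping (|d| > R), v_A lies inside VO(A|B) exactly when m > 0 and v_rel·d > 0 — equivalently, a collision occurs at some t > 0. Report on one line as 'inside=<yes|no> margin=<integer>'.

d = (-7, 16),  |d|² = 305;  R = 1+5 = 6,  c = 305−6² = 269
v_rel = (5, 6),  |v_rel|² = 61;  v_rel·d = (5)·(-7) + (6)·(16) = 61
61·t² − 122·t + 269 = 0  ⇒  m = 61² − 61·269 = -12688
m = -12688 < 0,  v_rel·d = 61 > 0  ⇒  outside

inside=no margin=-12688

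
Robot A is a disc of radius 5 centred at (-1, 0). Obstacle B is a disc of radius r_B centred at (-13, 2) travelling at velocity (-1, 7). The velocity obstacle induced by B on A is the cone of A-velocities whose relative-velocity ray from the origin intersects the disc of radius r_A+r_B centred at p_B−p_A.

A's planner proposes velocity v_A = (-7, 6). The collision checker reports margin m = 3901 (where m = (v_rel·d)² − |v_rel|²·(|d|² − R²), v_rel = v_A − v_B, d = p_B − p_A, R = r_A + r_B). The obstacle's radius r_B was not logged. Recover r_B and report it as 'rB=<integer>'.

m = 3901
d = (-12, 2);  v_rel = (-6, -1),  |v_rel|² = 37
v_rel×d = (-6)·(2) − (-1)·(-12) = -24
since m = R²·37 − (-24)²:  R² = (576 + 3901) / 37 = 121
R = √121 = 11  ⇒  r_B = 11 − 5 = 6

rB=6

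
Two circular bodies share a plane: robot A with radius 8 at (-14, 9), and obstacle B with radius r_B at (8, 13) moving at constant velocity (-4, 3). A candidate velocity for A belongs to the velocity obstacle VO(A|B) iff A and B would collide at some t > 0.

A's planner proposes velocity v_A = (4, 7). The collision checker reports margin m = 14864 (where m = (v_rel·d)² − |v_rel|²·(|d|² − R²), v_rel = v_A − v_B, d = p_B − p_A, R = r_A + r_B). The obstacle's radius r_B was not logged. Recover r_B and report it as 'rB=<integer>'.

m = 14864
d = (22, 4);  v_rel = (8, 4),  |v_rel|² = 80
v_rel×d = (8)·(4) − (4)·(22) = -56
since m = R²·80 − (-56)²:  R² = (3136 + 14864) / 80 = 225
R = √225 = 15  ⇒  r_B = 15 − 8 = 7

rB=7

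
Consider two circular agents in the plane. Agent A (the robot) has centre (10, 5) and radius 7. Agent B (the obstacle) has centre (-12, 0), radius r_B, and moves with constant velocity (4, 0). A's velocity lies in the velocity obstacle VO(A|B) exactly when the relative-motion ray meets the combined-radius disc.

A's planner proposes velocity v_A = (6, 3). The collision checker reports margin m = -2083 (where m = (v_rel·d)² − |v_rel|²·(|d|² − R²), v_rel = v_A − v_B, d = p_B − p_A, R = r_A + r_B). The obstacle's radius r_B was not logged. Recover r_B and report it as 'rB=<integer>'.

m = -2083
d = (-22, -5);  v_rel = (2, 3),  |v_rel|² = 13
v_rel×d = (2)·(-5) − (3)·(-22) = 56
since m = R²·13 − 56²:  R² = (3136 + -2083) / 13 = 81
R = √81 = 9  ⇒  r_B = 9 − 7 = 2

rB=2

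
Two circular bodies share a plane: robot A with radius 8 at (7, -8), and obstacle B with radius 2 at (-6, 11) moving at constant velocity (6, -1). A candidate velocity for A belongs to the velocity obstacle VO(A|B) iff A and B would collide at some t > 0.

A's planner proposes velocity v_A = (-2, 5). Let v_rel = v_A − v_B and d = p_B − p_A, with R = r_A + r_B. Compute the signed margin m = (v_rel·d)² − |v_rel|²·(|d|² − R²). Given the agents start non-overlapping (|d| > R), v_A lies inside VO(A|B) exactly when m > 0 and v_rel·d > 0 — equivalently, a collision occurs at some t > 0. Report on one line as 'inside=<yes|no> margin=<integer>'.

d = (-13, 19),  |d|² = 530;  R = 8+2 = 10,  c = 530−10² = 430
v_rel = (-8, 6),  |v_rel|² = 100;  v_rel·d = (-8)·(-13) + (6)·(19) = 218
100·t² − 436·t + 430 = 0  ⇒  m = 218² − 100·430 = 4524
m = 4524 > 0,  v_rel·d = 218 > 0  ⇒  inside

inside=yes margin=4524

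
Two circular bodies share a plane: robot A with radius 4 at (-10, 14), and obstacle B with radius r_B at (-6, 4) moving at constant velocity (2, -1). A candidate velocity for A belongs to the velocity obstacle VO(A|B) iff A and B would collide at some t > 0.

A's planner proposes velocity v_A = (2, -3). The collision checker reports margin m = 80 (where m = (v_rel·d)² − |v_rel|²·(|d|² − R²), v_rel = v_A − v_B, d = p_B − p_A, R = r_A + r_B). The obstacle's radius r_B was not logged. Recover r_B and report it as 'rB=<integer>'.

m = 80
d = (4, -10);  v_rel = (0, -2),  |v_rel|² = 4
v_rel×d = (0)·(-10) − (-2)·(4) = 8
since m = R²·4 − 8²:  R² = (64 + 80) / 4 = 36
R = √36 = 6  ⇒  r_B = 6 − 4 = 2

rB=2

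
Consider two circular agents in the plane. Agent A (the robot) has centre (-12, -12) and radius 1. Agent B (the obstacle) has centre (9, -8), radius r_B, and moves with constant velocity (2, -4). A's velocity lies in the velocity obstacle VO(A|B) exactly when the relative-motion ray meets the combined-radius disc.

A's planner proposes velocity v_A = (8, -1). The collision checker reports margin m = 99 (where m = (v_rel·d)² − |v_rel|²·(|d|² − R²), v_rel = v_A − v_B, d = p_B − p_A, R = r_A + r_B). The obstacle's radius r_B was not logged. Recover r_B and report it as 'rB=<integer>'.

m = 99
d = (21, 4);  v_rel = (6, 3),  |v_rel|² = 45
v_rel×d = (6)·(4) − (3)·(21) = -39
since m = R²·45 − (-39)²:  R² = (1521 + 99) / 45 = 36
R = √36 = 6  ⇒  r_B = 6 − 1 = 5

rB=5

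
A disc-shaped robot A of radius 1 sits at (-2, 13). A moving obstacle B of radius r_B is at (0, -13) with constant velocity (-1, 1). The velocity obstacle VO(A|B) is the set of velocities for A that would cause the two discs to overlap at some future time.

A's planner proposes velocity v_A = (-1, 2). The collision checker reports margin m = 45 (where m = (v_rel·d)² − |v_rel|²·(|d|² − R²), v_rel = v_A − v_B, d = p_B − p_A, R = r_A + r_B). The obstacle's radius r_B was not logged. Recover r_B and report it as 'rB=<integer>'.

m = 45
d = (2, -26);  v_rel = (0, 1),  |v_rel|² = 1
v_rel×d = (0)·(-26) − (1)·(2) = -2
since m = R²·1 − (-2)²:  R² = (4 + 45) / 1 = 49
R = √49 = 7  ⇒  r_B = 7 − 1 = 6

rB=6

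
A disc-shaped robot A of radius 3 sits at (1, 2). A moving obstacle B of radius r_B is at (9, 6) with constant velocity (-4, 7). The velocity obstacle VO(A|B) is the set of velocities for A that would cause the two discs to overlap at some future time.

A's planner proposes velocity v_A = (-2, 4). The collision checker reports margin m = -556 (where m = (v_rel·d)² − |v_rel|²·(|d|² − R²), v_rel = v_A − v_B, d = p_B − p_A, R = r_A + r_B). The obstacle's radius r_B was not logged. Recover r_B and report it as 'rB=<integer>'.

m = -556
d = (8, 4);  v_rel = (2, -3),  |v_rel|² = 13
v_rel×d = (2)·(4) − (-3)·(8) = 32
since m = R²·13 − 32²:  R² = (1024 + -556) / 13 = 36
R = √36 = 6  ⇒  r_B = 6 − 3 = 3

rB=3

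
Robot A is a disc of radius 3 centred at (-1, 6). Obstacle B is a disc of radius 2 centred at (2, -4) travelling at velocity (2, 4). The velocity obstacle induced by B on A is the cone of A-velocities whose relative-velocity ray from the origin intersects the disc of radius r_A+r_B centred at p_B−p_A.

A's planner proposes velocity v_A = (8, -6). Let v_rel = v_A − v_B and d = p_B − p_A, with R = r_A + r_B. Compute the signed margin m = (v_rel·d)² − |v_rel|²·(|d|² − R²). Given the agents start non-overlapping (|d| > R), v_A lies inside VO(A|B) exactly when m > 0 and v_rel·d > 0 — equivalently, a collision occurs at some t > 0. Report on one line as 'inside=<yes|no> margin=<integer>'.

d = (3, -10),  |d|² = 109;  R = 3+2 = 5,  c = 109−5² = 84
v_rel = (6, -10),  |v_rel|² = 136;  v_rel·d = (6)·(3) + (-10)·(-10) = 118
136·t² − 236·t + 84 = 0  ⇒  m = 118² − 136·84 = 2500
m = 2500 > 0,  v_rel·d = 118 > 0  ⇒  inside

inside=yes margin=2500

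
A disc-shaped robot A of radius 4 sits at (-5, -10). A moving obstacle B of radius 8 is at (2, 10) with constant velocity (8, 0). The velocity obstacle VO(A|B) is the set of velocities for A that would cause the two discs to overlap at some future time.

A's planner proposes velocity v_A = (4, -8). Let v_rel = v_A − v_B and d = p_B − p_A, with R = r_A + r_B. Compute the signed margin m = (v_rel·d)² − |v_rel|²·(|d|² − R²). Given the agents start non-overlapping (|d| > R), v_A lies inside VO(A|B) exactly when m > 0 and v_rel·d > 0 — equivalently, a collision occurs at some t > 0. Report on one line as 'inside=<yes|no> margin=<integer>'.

d = (7, 20),  |d|² = 449;  R = 4+8 = 12,  c = 449−12² = 305
v_rel = (-4, -8),  |v_rel|² = 80;  v_rel·d = (-4)·(7) + (-8)·(20) = -188
80·t² + 376·t + 305 = 0  ⇒  m = (-188)² − 80·305 = 10944
m = 10944 > 0,  v_rel·d = -188 < 0  ⇒  outside

inside=no margin=10944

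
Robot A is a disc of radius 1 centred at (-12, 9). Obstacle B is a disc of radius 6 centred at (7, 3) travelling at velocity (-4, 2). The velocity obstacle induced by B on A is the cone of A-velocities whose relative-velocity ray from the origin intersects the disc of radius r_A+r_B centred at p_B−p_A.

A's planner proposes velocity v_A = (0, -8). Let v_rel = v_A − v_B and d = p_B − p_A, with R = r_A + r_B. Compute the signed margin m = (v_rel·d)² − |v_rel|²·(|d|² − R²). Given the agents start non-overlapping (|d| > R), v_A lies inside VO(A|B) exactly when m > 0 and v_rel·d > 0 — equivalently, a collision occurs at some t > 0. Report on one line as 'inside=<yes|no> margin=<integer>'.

d = (19, -6),  |d|² = 397;  R = 1+6 = 7,  c = 397−7² = 348
v_rel = (4, -10),  |v_rel|² = 116;  v_rel·d = (4)·(19) + (-10)·(-6) = 136
116·t² − 272·t + 348 = 0  ⇒  m = 136² − 116·348 = -21872
m = -21872 < 0,  v_rel·d = 136 > 0  ⇒  outside

inside=no margin=-21872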